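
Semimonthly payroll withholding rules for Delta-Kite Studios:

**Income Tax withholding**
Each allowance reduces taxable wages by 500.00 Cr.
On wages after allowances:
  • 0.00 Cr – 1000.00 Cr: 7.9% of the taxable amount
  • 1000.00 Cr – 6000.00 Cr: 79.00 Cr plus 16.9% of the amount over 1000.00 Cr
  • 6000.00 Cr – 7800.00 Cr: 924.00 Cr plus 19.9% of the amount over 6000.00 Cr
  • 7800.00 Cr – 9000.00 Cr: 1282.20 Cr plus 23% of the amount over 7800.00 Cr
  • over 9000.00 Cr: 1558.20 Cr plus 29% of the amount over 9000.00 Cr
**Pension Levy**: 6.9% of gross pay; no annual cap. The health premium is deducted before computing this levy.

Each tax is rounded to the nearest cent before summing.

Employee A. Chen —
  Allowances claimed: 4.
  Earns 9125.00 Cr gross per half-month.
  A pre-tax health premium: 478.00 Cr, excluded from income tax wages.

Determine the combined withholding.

Income Tax: taxable = 9125.00 Cr − 478.00 Cr − 4×500.00 Cr = 6647.00 Cr
  924.00 Cr + 19.9% × (6647.00 Cr − 6000.00 Cr) = 924.00 Cr + 19.9% × 647.00 Cr = 1052.75 Cr
Pension Levy: 6.9% × 8647.00 Cr = 596.64 Cr
Total: 1052.75 Cr + 596.64 Cr = 1649.39 Cr

1649.39 Cr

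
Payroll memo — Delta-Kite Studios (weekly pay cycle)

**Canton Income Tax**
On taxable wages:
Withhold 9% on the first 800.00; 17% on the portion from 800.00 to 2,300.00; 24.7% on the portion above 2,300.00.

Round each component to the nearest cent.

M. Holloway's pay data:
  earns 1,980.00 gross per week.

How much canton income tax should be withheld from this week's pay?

272.60

Canton Income Tax: taxable = 1,980.00
  72.00 + 17% × (1,980.00 − 800.00) = 72.00 + 17% × 1,180.00 = 272.60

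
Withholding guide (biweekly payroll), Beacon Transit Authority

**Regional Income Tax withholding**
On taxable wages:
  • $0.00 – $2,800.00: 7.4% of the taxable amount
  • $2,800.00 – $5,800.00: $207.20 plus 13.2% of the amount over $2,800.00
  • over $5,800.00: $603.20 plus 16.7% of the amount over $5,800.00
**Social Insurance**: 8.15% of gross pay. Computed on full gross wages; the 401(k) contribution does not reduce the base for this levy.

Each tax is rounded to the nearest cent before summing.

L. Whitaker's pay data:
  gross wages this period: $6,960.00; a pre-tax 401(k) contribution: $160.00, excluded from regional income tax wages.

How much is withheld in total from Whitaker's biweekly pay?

$1,337.44

Regional Income Tax: taxable = $6,960.00 − $160.00 = $6,800.00
  $603.20 + 16.7% × ($6,800.00 − $5,800.00) = $603.20 + 16.7% × $1,000.00 = $770.20
Social Insurance: 8.15% × $6,960.00 = $567.24
Total: $770.20 + $567.24 = $1,337.44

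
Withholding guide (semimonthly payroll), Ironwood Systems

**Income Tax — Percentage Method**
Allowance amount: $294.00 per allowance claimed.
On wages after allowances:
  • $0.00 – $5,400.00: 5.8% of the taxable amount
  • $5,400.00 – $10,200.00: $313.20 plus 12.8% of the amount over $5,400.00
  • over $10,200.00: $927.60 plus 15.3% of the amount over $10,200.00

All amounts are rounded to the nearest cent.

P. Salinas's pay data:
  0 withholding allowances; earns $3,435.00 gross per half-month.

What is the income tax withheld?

$199.23

Income Tax: taxable = $3,435.00
  5.8% × $3,435.00 = $199.23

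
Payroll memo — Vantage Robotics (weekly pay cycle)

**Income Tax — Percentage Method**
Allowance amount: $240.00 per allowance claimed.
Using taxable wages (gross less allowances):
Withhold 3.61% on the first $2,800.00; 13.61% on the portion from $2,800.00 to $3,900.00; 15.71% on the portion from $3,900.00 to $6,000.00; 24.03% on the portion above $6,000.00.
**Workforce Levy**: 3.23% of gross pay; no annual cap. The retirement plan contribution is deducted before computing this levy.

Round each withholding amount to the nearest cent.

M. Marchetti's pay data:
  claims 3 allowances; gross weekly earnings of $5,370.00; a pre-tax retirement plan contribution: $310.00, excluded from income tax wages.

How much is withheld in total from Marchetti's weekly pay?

$483.35

Income Tax: taxable = $5,370.00 − $310.00 − 3×$240.00 = $4,340.00
  $250.79 + 15.71% × ($4,340.00 − $3,900.00) = $250.79 + 15.71% × $440.00 = $319.91
Workforce Levy: 3.23% × $5,060.00 = $163.44
Total: $319.91 + $163.44 = $483.35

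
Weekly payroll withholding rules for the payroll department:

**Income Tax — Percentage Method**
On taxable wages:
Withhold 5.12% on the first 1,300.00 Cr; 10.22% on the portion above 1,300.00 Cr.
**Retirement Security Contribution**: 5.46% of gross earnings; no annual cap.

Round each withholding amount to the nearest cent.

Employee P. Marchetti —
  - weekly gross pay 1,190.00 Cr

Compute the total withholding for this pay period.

Income Tax: taxable = 1,190.00 Cr
  5.12% × 1,190.00 Cr = 60.93 Cr
Retirement Security Contribution: 5.46% × 1,190.00 Cr = 64.97 Cr
Total: 60.93 Cr + 64.97 Cr = 125.90 Cr

125.90 Cr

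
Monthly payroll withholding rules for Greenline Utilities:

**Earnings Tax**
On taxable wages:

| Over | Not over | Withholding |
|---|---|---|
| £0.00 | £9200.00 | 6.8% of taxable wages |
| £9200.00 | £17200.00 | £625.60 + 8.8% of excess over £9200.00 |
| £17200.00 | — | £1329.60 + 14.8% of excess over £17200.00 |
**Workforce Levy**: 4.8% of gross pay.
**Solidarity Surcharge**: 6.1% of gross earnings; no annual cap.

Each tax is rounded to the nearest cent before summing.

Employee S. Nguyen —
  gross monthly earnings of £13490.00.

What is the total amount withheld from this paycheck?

£2473.53

Earnings Tax: taxable = £13490.00
  £625.60 + 8.8% × (£13490.00 − £9200.00) = £625.60 + 8.8% × £4290.00 = £1003.12
Workforce Levy: 4.8% × £13490.00 = £647.52
Solidarity Surcharge: 6.1% × £13490.00 = £822.89
Total: £1003.12 + £647.52 + £822.89 = £2473.53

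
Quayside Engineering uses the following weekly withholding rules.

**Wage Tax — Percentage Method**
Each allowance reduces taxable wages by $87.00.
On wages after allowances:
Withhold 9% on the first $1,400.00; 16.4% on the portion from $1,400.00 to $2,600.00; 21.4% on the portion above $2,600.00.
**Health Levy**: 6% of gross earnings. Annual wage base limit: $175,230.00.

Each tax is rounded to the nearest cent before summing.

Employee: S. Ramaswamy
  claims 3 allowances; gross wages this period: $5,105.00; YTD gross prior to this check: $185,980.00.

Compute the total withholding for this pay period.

Wage Tax: taxable = $5,105.00 − 3×$87.00 = $4,844.00
  $322.80 + 21.4% × ($4,844.00 − $2,600.00) = $322.80 + 21.4% × $2,244.00 = $803.02
Health Levy: YTD $185,980.00 ≥ cap $175,230.00 → $0.00
Total: $803.02 + $0.00 = $803.02

$803.02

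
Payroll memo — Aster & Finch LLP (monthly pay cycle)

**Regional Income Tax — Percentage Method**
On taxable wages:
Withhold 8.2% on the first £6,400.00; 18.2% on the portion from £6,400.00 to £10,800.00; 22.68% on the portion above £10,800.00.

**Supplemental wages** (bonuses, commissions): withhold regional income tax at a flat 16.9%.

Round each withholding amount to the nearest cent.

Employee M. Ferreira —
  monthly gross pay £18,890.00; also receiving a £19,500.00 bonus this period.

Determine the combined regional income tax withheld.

£6,455.91

Regional Income Tax: taxable = £18,890.00
  £1,325.60 + 22.68% × (£18,890.00 − £10,800.00) = £1,325.60 + 22.68% × £8,090.00 = £3,160.41
Supplemental (16.9% flat on bonus): 16.9% × £19,500.00 = £3,295.50
Total regional income tax: £3,160.41 + £3,295.50 = £6,455.91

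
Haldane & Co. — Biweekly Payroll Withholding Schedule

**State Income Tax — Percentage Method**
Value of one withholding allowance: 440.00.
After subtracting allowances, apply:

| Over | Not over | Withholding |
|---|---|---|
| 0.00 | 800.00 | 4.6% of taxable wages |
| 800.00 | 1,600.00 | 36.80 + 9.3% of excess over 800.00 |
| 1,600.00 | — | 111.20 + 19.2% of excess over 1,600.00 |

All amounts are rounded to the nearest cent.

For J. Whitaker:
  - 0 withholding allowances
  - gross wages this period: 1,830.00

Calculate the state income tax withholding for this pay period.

State Income Tax: taxable = 1,830.00
  111.20 + 19.2% × (1,830.00 − 1,600.00) = 111.20 + 19.2% × 230.00 = 155.36

155.36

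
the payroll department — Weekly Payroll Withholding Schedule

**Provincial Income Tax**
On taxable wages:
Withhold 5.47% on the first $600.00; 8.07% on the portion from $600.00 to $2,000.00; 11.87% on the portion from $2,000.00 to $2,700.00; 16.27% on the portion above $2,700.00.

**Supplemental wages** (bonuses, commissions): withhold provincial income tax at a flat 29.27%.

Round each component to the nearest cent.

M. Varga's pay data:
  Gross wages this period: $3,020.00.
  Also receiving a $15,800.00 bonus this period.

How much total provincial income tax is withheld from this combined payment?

Provincial Income Tax: taxable = $3,020.00
  $228.89 + 16.27% × ($3,020.00 − $2,700.00) = $228.89 + 16.27% × $320.00 = $280.95
Supplemental (29.27% flat on bonus): 29.27% × $15,800.00 = $4,624.66
Total provincial income tax: $280.95 + $4,624.66 = $4,905.61

$4,905.61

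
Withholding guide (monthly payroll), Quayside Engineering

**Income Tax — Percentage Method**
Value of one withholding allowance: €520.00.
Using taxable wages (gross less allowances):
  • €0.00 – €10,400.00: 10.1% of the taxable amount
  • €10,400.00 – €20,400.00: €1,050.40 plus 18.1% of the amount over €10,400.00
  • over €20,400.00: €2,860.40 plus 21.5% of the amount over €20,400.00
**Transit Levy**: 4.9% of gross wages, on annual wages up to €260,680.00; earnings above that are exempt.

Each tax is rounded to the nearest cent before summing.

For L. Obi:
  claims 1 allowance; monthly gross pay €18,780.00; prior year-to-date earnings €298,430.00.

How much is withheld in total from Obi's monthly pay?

Income Tax: taxable = €18,780.00 − 1×€520.00 = €18,260.00
  €1,050.40 + 18.1% × (€18,260.00 − €10,400.00) = €1,050.40 + 18.1% × €7,860.00 = €2,473.06
Transit Levy: YTD €298,430.00 ≥ cap €260,680.00 → €0.00
Total: €2,473.06 + €0.00 = €2,473.06

€2,473.06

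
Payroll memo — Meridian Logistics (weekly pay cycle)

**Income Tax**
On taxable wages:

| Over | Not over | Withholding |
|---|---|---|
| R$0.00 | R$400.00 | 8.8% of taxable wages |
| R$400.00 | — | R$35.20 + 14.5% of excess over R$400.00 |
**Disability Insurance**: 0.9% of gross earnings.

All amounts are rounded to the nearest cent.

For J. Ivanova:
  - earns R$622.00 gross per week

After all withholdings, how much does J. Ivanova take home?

R$549.01

Income Tax: taxable = R$622.00
  R$35.20 + 14.5% × (R$622.00 − R$400.00) = R$35.20 + 14.5% × R$222.00 = R$67.39
Disability Insurance: 0.9% × R$622.00 = R$5.60
Total withheld: R$67.39 + R$5.60 = R$72.99
Net pay: R$622.00 − R$72.99 = R$549.01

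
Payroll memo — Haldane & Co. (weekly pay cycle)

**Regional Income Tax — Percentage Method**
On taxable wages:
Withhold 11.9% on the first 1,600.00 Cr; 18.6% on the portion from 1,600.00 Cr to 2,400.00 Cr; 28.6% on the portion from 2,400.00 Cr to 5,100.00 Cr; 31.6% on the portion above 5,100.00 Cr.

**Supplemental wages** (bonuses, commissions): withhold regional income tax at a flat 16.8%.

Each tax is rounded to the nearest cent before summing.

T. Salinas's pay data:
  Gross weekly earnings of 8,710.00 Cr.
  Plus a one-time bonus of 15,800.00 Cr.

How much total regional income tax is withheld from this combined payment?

4,906.56 Cr

Regional Income Tax: taxable = 8,710.00 Cr
  1,111.40 Cr + 31.6% × (8,710.00 Cr − 5,100.00 Cr) = 1,111.40 Cr + 31.6% × 3,610.00 Cr = 2,252.16 Cr
Supplemental (16.8% flat on bonus): 16.8% × 15,800.00 Cr = 2,654.40 Cr
Total regional income tax: 2,252.16 Cr + 2,654.40 Cr = 4,906.56 Cr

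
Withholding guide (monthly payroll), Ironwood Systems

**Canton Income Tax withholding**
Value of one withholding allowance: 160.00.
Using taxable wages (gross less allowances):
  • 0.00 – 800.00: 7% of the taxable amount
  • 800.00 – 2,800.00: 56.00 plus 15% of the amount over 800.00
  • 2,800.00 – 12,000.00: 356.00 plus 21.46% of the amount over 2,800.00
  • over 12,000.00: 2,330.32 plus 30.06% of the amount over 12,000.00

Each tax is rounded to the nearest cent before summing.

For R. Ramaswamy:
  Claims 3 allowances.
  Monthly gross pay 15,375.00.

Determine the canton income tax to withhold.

Canton Income Tax: taxable = 15,375.00 − 3×160.00 = 14,895.00
  2,330.32 + 30.06% × (14,895.00 − 12,000.00) = 2,330.32 + 30.06% × 2,895.00 = 3,200.56

3,200.56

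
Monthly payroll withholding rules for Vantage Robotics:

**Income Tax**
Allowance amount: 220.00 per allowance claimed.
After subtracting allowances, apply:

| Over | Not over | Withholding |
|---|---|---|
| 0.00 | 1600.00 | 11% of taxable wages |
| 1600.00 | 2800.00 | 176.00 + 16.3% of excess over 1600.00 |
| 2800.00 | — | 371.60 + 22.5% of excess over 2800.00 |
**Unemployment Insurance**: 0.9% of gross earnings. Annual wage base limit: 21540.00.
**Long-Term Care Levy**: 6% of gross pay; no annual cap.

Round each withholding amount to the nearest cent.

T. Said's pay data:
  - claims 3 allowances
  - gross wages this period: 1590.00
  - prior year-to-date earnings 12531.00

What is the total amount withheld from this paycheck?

Income Tax: taxable = 1590.00 − 3×220.00 = 930.00
  11% × 930.00 = 102.30
Unemployment Insurance: 0.9% × 1590.00 = 14.31
Long-Term Care Levy: 6% × 1590.00 = 95.40
Total: 102.30 + 14.31 + 95.40 = 212.01

212.01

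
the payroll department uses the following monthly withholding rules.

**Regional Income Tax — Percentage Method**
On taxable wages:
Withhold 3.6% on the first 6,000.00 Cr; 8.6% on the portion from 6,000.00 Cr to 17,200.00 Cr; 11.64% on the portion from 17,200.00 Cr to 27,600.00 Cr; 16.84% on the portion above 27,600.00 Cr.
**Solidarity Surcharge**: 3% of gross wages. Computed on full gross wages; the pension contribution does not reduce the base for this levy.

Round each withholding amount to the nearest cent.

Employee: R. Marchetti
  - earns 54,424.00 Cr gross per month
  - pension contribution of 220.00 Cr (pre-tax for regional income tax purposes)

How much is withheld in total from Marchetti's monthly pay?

Regional Income Tax: taxable = 54,424.00 Cr − 220.00 Cr = 54,204.00 Cr
  2,389.76 Cr + 16.84% × (54,204.00 Cr − 27,600.00 Cr) = 2,389.76 Cr + 16.84% × 26,604.00 Cr = 6,869.87 Cr
Solidarity Surcharge: 3% × 54,424.00 Cr = 1,632.72 Cr
Total: 6,869.87 Cr + 1,632.72 Cr = 8,502.59 Cr

8,502.59 Cr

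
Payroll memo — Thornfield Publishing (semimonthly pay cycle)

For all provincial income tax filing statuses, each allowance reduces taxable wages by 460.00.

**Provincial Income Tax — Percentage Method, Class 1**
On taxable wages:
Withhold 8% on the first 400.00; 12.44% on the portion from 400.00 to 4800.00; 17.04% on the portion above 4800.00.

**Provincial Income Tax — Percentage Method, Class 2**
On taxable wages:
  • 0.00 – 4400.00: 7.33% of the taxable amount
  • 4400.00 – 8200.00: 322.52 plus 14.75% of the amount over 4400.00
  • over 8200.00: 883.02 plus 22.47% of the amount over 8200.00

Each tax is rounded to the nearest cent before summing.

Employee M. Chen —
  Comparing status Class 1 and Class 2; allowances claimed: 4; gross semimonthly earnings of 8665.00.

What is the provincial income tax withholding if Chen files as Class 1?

924.42

Provincial Income Tax (Class 1): taxable = 8665.00 − 4×460.00 = 6825.00
  579.36 + 17.04% × (6825.00 − 4800.00) = 579.36 + 17.04% × 2025.00 = 924.42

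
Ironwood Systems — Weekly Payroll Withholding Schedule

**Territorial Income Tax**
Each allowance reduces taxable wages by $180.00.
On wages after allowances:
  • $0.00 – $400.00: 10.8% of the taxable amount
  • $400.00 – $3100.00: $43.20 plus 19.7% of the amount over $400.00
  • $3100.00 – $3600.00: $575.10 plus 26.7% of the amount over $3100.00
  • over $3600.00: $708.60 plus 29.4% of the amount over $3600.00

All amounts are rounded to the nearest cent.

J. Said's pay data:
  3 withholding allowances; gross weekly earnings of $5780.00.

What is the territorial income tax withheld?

Territorial Income Tax: taxable = $5780.00 − 3×$180.00 = $5240.00
  $708.60 + 29.4% × ($5240.00 − $3600.00) = $708.60 + 29.4% × $1640.00 = $1190.76

$1190.76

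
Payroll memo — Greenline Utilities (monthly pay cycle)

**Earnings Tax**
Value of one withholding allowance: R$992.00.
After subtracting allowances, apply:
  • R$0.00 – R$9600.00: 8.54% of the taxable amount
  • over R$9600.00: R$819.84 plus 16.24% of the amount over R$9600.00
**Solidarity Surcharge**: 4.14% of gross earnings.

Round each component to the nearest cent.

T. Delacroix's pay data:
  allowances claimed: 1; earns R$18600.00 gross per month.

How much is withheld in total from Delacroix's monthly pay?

Earnings Tax: taxable = R$18600.00 − 1×R$992.00 = R$17608.00
  R$819.84 + 16.24% × (R$17608.00 − R$9600.00) = R$819.84 + 16.24% × R$8008.00 = R$2120.34
Solidarity Surcharge: 4.14% × R$18600.00 = R$770.04
Total: R$2120.34 + R$770.04 = R$2890.38

R$2890.38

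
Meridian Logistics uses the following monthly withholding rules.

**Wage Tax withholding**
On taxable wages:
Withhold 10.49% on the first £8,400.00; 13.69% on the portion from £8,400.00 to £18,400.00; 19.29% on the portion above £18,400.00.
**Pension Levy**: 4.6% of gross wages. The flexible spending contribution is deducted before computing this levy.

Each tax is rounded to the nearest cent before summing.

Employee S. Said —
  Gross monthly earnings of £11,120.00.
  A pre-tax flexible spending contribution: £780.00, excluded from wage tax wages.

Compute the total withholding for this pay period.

£1,622.39

Wage Tax: taxable = £11,120.00 − £780.00 = £10,340.00
  £881.16 + 13.69% × (£10,340.00 − £8,400.00) = £881.16 + 13.69% × £1,940.00 = £1,146.75
Pension Levy: 4.6% × £10,340.00 = £475.64
Total: £1,146.75 + £475.64 = £1,622.39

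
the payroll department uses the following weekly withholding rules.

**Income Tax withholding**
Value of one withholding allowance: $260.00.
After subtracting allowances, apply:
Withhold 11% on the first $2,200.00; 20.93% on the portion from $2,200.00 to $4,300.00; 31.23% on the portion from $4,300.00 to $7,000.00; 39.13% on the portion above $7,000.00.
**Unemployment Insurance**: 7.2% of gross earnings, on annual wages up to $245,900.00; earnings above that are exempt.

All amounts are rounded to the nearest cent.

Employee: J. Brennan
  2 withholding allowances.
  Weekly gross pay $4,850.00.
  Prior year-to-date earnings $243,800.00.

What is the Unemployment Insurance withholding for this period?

$151.20

Unemployment Insurance: cap $245,900.00 − YTD $243,800.00 = $2,100.00 subject; 7.2% × $2,100.00 = $151.20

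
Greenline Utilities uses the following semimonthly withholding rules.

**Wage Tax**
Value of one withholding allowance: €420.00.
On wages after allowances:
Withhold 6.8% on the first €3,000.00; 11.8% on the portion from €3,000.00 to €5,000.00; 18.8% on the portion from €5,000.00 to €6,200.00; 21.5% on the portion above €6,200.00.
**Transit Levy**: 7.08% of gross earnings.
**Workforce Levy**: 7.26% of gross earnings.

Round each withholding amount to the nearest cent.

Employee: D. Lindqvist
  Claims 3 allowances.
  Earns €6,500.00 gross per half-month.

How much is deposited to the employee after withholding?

Wage Tax: taxable = €6,500.00 − 3×€420.00 = €5,240.00
  €440.00 + 18.8% × (€5,240.00 − €5,000.00) = €440.00 + 18.8% × €240.00 = €485.12
Transit Levy: 7.08% × €6,500.00 = €460.20
Workforce Levy: 7.26% × €6,500.00 = €471.90
Total withheld: €485.12 + €460.20 + €471.90 = €1,417.22
Net pay: €6,500.00 − €1,417.22 = €5,082.78

€5,082.78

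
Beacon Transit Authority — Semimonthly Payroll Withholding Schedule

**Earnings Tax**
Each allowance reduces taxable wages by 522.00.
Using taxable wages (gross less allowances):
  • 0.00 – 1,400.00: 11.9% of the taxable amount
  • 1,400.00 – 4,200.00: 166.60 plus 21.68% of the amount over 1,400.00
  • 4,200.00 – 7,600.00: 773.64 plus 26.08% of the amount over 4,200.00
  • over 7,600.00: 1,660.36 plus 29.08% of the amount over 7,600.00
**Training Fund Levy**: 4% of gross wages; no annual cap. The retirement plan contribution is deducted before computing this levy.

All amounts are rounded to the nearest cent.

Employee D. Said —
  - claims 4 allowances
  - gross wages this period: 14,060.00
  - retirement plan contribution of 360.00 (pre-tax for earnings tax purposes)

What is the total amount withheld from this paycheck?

3,375.05

Earnings Tax: taxable = 14,060.00 − 360.00 − 4×522.00 = 11,612.00
  1,660.36 + 29.08% × (11,612.00 − 7,600.00) = 1,660.36 + 29.08% × 4,012.00 = 2,827.05
Training Fund Levy: 4% × 13,700.00 = 548.00
Total: 2,827.05 + 548.00 = 3,375.05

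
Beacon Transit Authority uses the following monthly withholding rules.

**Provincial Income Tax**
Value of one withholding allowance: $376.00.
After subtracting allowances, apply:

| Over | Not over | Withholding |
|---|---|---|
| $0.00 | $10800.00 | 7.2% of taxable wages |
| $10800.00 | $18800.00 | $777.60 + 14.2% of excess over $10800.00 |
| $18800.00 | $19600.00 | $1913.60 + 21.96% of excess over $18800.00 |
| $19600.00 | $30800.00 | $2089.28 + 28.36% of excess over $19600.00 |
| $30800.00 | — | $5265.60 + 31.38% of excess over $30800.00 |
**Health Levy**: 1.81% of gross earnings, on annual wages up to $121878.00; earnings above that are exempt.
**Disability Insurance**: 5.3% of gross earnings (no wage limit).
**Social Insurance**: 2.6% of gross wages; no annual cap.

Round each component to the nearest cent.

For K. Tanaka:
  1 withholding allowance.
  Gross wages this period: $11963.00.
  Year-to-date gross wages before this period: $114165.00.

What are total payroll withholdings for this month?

Provincial Income Tax: taxable = $11963.00 − 1×$376.00 = $11587.00
  $777.60 + 14.2% × ($11587.00 − $10800.00) = $777.60 + 14.2% × $787.00 = $889.35
Health Levy: cap $121878.00 − YTD $114165.00 = $7713.00 subject; 1.81% × $7713.00 = $139.61
Disability Insurance: 5.3% × $11963.00 = $634.04
Social Insurance: 2.6% × $11963.00 = $311.04
Total: $889.35 + $139.61 + $634.04 + $311.04 = $1974.04

$1974.04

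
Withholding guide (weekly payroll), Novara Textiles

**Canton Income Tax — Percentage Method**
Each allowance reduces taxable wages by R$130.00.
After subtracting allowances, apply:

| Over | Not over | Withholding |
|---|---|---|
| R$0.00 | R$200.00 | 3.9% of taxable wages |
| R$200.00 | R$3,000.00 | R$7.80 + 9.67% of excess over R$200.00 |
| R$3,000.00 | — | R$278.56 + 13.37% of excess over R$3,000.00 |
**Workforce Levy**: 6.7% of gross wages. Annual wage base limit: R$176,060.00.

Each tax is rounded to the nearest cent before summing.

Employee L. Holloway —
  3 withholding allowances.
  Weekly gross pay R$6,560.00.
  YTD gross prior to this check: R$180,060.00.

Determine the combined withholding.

R$702.39

Canton Income Tax: taxable = R$6,560.00 − 3×R$130.00 = R$6,170.00
  R$278.56 + 13.37% × (R$6,170.00 − R$3,000.00) = R$278.56 + 13.37% × R$3,170.00 = R$702.39
Workforce Levy: YTD R$180,060.00 ≥ cap R$176,060.00 → R$0.00
Total: R$702.39 + R$0.00 = R$702.39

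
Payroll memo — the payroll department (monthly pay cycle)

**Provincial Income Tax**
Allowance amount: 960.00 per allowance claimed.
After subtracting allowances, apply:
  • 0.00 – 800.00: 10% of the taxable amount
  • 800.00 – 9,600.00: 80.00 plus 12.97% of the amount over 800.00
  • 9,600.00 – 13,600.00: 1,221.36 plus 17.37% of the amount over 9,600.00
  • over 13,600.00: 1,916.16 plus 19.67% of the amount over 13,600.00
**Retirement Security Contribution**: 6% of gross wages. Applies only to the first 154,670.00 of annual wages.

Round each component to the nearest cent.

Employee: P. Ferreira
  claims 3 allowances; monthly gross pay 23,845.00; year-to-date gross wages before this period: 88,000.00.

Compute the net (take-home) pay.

19,049.44

Provincial Income Tax: taxable = 23,845.00 − 3×960.00 = 20,965.00
  1,916.16 + 19.67% × (20,965.00 − 13,600.00) = 1,916.16 + 19.67% × 7,365.00 = 3,364.86
Retirement Security Contribution: 6% × 23,845.00 = 1,430.70
Total withheld: 3,364.86 + 1,430.70 = 4,795.56
Net pay: 23,845.00 − 4,795.56 = 19,049.44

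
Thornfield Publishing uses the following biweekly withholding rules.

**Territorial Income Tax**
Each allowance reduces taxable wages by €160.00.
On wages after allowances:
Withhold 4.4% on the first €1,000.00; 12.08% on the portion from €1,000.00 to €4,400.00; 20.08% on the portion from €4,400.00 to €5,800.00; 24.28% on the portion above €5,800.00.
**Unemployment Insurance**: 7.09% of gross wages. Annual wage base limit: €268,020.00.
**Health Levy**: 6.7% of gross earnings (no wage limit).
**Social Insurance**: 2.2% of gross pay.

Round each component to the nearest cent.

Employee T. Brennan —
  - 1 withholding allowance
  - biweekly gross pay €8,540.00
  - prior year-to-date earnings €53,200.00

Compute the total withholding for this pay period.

€2,727.81

Territorial Income Tax: taxable = €8,540.00 − 1×€160.00 = €8,380.00
  €735.84 + 24.28% × (€8,380.00 − €5,800.00) = €735.84 + 24.28% × €2,580.00 = €1,362.26
Unemployment Insurance: 7.09% × €8,540.00 = €605.49
Health Levy: 6.7% × €8,540.00 = €572.18
Social Insurance: 2.2% × €8,540.00 = €187.88
Total: €1,362.26 + €605.49 + €572.18 + €187.88 = €2,727.81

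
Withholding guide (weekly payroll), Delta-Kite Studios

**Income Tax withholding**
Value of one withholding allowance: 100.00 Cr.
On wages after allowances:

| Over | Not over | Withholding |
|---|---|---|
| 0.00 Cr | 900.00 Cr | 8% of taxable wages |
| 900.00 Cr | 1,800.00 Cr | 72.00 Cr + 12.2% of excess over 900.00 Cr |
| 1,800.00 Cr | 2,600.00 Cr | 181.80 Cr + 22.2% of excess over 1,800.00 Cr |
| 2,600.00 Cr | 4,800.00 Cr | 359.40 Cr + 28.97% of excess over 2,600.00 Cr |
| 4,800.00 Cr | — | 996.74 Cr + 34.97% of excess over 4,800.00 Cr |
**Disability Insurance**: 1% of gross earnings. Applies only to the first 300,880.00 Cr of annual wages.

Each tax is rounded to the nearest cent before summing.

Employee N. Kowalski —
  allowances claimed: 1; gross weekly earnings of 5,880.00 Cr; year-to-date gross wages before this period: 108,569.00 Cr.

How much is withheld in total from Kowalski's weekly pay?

1,398.25 Cr

Income Tax: taxable = 5,880.00 Cr − 1×100.00 Cr = 5,780.00 Cr
  996.74 Cr + 34.97% × (5,780.00 Cr − 4,800.00 Cr) = 996.74 Cr + 34.97% × 980.00 Cr = 1,339.45 Cr
Disability Insurance: 1% × 5,880.00 Cr = 58.80 Cr
Total: 1,339.45 Cr + 58.80 Cr = 1,398.25 Cr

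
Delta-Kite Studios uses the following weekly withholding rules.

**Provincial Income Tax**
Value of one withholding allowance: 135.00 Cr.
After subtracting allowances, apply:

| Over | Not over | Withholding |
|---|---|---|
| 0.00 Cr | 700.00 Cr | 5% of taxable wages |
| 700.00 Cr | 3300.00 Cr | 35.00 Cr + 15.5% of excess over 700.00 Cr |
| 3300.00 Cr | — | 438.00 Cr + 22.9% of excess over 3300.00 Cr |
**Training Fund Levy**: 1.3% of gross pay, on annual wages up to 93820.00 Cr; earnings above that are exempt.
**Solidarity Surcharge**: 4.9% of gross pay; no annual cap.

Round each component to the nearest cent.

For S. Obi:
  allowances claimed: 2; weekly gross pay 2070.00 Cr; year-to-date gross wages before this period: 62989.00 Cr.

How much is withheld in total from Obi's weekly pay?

Provincial Income Tax: taxable = 2070.00 Cr − 2×135.00 Cr = 1800.00 Cr
  35.00 Cr + 15.5% × (1800.00 Cr − 700.00 Cr) = 35.00 Cr + 15.5% × 1100.00 Cr = 205.50 Cr
Training Fund Levy: 1.3% × 2070.00 Cr = 26.91 Cr
Solidarity Surcharge: 4.9% × 2070.00 Cr = 101.43 Cr
Total: 205.50 Cr + 26.91 Cr + 101.43 Cr = 333.84 Cr

333.84 Cr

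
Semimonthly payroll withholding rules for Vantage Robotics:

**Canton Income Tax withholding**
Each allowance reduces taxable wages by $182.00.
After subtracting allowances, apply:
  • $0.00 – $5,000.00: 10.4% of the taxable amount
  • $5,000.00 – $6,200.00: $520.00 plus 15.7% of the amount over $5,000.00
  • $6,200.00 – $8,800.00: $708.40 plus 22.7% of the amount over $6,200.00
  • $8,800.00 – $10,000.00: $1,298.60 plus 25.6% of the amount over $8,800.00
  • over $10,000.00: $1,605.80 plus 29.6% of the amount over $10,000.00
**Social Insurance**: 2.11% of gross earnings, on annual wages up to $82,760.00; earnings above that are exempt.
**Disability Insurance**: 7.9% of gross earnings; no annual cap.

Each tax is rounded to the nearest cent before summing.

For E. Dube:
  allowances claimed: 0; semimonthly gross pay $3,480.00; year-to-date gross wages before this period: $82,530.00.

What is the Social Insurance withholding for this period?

$4.85

Social Insurance: cap $82,760.00 − YTD $82,530.00 = $230.00 subject; 2.11% × $230.00 = $4.85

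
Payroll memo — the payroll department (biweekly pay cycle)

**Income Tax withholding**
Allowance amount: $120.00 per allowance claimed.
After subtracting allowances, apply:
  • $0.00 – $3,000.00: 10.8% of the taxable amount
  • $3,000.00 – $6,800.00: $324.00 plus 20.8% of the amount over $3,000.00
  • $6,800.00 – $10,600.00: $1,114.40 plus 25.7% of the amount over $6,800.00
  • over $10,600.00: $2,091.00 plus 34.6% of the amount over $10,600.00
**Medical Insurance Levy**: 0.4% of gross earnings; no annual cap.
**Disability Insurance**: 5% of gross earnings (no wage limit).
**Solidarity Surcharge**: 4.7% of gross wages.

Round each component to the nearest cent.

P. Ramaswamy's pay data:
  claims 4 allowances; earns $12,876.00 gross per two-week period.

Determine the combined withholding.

Income Tax: taxable = $12,876.00 − 4×$120.00 = $12,396.00
  $2,091.00 + 34.6% × ($12,396.00 − $10,600.00) = $2,091.00 + 34.6% × $1,796.00 = $2,712.42
Medical Insurance Levy: 0.4% × $12,876.00 = $51.50
Disability Insurance: 5% × $12,876.00 = $643.80
Solidarity Surcharge: 4.7% × $12,876.00 = $605.17
Total: $2,712.42 + $51.50 + $643.80 + $605.17 = $4,012.89

$4,012.89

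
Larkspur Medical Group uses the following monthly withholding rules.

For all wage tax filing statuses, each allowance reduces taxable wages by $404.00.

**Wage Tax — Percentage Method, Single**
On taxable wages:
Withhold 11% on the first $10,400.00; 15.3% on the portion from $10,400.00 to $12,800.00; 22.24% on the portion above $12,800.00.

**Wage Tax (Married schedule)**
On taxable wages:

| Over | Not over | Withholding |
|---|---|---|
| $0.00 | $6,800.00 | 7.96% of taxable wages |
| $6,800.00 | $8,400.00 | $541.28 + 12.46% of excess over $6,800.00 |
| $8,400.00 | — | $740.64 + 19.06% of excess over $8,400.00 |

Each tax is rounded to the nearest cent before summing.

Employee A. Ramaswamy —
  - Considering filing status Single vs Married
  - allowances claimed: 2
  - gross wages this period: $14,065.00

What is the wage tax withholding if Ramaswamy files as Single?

Wage Tax (Single): taxable = $14,065.00 − 2×$404.00 = $13,257.00
  $1,511.20 + 22.24% × ($13,257.00 − $12,800.00) = $1,511.20 + 22.24% × $457.00 = $1,612.84

$1,612.84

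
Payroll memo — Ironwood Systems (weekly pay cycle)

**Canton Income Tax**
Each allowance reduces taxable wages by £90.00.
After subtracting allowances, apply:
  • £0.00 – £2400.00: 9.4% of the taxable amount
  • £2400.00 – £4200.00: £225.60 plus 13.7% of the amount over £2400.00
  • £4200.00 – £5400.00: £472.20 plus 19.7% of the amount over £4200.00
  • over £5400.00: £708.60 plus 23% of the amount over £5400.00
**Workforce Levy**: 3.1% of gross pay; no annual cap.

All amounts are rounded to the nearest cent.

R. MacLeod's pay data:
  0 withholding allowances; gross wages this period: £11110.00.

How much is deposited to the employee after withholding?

Canton Income Tax: taxable = £11110.00
  £708.60 + 23% × (£11110.00 − £5400.00) = £708.60 + 23% × £5710.00 = £2021.90
Workforce Levy: 3.1% × £11110.00 = £344.41
Total withheld: £2021.90 + £344.41 = £2366.31
Net pay: £11110.00 − £2366.31 = £8743.69

£8743.69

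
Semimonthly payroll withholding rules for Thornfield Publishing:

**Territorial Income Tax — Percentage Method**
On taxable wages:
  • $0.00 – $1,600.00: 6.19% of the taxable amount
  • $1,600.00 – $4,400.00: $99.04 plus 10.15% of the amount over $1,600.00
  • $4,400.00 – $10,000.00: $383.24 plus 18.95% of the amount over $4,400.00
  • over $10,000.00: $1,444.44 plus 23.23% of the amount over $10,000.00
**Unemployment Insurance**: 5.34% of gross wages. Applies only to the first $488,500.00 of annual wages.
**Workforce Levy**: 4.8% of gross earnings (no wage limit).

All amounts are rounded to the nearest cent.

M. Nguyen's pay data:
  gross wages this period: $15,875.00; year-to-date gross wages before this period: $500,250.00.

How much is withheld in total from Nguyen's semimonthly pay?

$3,571.20

Territorial Income Tax: taxable = $15,875.00
  $1,444.44 + 23.23% × ($15,875.00 − $10,000.00) = $1,444.44 + 23.23% × $5,875.00 = $2,809.20
Unemployment Insurance: YTD $500,250.00 ≥ cap $488,500.00 → $0.00
Workforce Levy: 4.8% × $15,875.00 = $762.00
Total: $2,809.20 + $0.00 + $762.00 = $3,571.20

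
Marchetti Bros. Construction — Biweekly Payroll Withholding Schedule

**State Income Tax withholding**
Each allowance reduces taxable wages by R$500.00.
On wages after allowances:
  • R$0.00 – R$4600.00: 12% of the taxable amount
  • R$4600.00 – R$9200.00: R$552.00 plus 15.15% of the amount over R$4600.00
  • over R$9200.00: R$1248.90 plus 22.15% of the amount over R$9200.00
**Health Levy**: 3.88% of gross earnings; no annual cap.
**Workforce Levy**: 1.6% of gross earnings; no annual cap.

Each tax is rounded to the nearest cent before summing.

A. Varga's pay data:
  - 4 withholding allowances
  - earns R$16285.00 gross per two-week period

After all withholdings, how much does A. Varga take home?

R$13017.35

State Income Tax: taxable = R$16285.00 − 4×R$500.00 = R$14285.00
  R$1248.90 + 22.15% × (R$14285.00 − R$9200.00) = R$1248.90 + 22.15% × R$5085.00 = R$2375.23
Health Levy: 3.88% × R$16285.00 = R$631.86
Workforce Levy: 1.6% × R$16285.00 = R$260.56
Total withheld: R$2375.23 + R$631.86 + R$260.56 = R$3267.65
Net pay: R$16285.00 − R$3267.65 = R$13017.35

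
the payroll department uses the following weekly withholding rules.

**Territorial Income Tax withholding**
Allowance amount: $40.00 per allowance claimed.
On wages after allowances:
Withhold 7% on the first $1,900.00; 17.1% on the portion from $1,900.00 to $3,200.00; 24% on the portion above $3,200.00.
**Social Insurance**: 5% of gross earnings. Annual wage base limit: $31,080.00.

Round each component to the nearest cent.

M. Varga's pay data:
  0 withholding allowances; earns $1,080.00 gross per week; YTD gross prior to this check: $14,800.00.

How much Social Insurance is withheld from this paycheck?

Social Insurance: 5% × $1,080.00 = $54.00

$54.00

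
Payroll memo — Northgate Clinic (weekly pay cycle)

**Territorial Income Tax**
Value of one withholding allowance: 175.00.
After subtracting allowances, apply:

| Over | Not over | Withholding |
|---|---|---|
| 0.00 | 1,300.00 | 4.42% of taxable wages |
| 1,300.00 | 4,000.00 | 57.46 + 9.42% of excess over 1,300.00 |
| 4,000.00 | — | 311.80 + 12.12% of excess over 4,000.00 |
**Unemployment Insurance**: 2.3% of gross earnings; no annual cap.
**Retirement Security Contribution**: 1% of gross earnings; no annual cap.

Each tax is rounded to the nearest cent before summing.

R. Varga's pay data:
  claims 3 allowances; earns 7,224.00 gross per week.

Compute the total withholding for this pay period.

Territorial Income Tax: taxable = 7,224.00 − 3×175.00 = 6,699.00
  311.80 + 12.12% × (6,699.00 − 4,000.00) = 311.80 + 12.12% × 2,699.00 = 638.92
Unemployment Insurance: 2.3% × 7,224.00 = 166.15
Retirement Security Contribution: 1% × 7,224.00 = 72.24
Total: 638.92 + 166.15 + 72.24 = 877.31

877.31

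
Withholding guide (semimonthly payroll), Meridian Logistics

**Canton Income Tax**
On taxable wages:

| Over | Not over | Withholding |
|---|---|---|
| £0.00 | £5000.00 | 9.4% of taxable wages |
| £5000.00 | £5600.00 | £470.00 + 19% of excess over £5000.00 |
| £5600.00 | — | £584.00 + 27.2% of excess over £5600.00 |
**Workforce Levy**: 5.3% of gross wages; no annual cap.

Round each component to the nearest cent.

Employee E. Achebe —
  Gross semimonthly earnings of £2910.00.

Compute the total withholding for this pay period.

Canton Income Tax: taxable = £2910.00
  9.4% × £2910.00 = £273.54
Workforce Levy: 5.3% × £2910.00 = £154.23
Total: £273.54 + £154.23 = £427.77

£427.77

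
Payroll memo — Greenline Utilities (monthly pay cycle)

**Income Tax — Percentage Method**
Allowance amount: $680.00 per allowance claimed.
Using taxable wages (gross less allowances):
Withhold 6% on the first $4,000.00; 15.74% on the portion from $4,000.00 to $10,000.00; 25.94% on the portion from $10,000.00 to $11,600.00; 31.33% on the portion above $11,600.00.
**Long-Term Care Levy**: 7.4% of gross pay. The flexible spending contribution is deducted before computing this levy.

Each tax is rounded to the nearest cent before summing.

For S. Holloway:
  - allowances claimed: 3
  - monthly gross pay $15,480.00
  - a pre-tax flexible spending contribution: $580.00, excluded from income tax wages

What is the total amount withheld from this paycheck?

$3,096.80

Income Tax: taxable = $15,480.00 − $580.00 − 3×$680.00 = $12,860.00
  $1,599.44 + 31.33% × ($12,860.00 − $11,600.00) = $1,599.44 + 31.33% × $1,260.00 = $1,994.20
Long-Term Care Levy: 7.4% × $14,900.00 = $1,102.60
Total: $1,994.20 + $1,102.60 = $3,096.80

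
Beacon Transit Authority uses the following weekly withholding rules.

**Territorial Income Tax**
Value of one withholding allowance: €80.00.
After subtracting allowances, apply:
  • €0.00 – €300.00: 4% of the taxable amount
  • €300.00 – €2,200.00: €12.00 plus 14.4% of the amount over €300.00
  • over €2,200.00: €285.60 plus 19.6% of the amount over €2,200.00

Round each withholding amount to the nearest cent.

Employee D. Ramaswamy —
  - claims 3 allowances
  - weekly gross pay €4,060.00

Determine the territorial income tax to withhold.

€603.12

Territorial Income Tax: taxable = €4,060.00 − 3×€80.00 = €3,820.00
  €285.60 + 19.6% × (€3,820.00 − €2,200.00) = €285.60 + 19.6% × €1,620.00 = €603.12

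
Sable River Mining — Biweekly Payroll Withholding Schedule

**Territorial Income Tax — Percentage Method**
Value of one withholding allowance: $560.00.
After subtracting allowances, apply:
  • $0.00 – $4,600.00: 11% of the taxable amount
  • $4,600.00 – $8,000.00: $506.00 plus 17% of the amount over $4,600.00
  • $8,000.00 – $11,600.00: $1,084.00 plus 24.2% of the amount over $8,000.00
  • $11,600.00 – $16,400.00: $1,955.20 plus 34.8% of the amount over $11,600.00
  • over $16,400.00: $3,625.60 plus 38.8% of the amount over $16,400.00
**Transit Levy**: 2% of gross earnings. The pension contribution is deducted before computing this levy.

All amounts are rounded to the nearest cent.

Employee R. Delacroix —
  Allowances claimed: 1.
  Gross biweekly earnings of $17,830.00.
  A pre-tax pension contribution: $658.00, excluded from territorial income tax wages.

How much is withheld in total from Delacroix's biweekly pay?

$4,051.30

Territorial Income Tax: taxable = $17,830.00 − $658.00 − 1×$560.00 = $16,612.00
  $3,625.60 + 38.8% × ($16,612.00 − $16,400.00) = $3,625.60 + 38.8% × $212.00 = $3,707.86
Transit Levy: 2% × $17,172.00 = $343.44
Total: $3,707.86 + $343.44 = $4,051.30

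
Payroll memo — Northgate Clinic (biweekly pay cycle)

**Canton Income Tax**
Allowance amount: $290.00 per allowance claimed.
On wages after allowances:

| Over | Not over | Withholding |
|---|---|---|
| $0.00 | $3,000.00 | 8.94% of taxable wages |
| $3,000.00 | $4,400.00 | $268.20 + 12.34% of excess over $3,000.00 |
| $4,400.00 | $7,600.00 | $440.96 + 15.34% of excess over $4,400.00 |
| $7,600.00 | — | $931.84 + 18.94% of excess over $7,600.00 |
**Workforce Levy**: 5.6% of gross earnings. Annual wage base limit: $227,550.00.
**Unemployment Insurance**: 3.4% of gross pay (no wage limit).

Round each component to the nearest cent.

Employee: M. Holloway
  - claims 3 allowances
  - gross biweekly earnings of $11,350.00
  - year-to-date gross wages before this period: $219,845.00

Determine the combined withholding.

$2,294.69

Canton Income Tax: taxable = $11,350.00 − 3×$290.00 = $10,480.00
  $931.84 + 18.94% × ($10,480.00 − $7,600.00) = $931.84 + 18.94% × $2,880.00 = $1,477.31
Workforce Levy: cap $227,550.00 − YTD $219,845.00 = $7,705.00 subject; 5.6% × $7,705.00 = $431.48
Unemployment Insurance: 3.4% × $11,350.00 = $385.90
Total: $1,477.31 + $431.48 + $385.90 = $2,294.69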